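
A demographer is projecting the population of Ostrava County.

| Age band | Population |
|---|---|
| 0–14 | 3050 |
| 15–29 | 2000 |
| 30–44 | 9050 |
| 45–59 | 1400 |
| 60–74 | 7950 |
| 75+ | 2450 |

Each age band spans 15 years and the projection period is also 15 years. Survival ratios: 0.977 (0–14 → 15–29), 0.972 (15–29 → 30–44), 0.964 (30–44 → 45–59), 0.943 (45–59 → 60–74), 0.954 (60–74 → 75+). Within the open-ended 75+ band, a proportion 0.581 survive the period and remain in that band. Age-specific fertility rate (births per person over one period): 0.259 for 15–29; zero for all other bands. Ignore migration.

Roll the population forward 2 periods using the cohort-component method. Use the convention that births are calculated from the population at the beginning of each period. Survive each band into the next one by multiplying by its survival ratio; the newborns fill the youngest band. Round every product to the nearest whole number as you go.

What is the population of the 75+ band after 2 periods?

Call the bands 1 to 6, youngest first.
Period 1.
Births: 2000 × 0.259 = 518
Band 2: 3050 × 0.977 = 2980
Band 3: 2000 × 0.972 = 1944
Band 4: 9050 × 0.964 = 8724
Band 5: 1400 × 0.943 = 1320
Band 6: 7950 × 0.954 + 2450 × 0.581 = 7584 + 1423 = 9007
End of period: [518, 2980, 1944, 8724, 1320, 9007]
Period 2.
Births: 2980 × 0.259 = 772
Band 2: 518 × 0.977 = 506
Band 3: 2980 × 0.972 = 2897
Band 4: 1944 × 0.964 = 1874
Band 5: 8724 × 0.943 = 8227
Band 6: 1320 × 0.954 + 9007 × 0.581 = 1259 + 5233 = 6492
End of period: [772, 506, 2897, 1874, 8227, 6492]

6492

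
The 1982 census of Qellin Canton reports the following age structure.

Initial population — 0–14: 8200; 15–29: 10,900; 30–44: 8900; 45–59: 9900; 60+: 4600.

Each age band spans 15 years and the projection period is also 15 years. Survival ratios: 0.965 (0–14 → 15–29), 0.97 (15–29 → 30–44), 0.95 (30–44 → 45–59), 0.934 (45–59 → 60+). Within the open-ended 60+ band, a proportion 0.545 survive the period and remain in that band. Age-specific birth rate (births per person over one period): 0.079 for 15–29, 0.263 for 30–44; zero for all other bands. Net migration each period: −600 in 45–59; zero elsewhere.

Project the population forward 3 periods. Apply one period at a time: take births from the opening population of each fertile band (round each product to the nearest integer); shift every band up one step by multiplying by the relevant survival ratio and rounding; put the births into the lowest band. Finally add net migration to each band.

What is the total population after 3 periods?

31550

— Period 1 —
Births: 10900 * 0.079 = 861, 8900 * 0.263 = 2341 → total 3202
15–29: 8200 * 0.965 = 7913
30–44: 10900 * 0.97 = 10573
45–59: 8900 * 0.95 = 8455
60+: 9900 * 0.934 + 4600 * 0.545 = 9247 + 2507 = 11754
Net migration: 45–59 − 600 → 7855
→ [3202, 7913, 10573, 7855, 11754]
— Period 2 —
Births: 7913 * 0.079 = 625, 10573 * 0.263 = 2781 → total 3406
15–29: 3202 * 0.965 = 3090
30–44: 7913 * 0.97 = 7676
45–59: 10573 * 0.95 = 10044
60+: 7855 * 0.934 + 11754 * 0.545 = 7337 + 6406 = 13743
Net migration: 45–59 − 600 → 9444
→ [3406, 3090, 7676, 9444, 13743]
— Period 3 —
Births: 3090 * 0.079 = 244, 7676 * 0.263 = 2019 → total 2263
15–29: 3406 * 0.965 = 3287
30–44: 3090 * 0.97 = 2997
45–59: 7676 * 0.95 = 7292
60+: 9444 * 0.934 + 13743 * 0.545 = 8821 + 7490 = 16311
Net migration: 45–59 − 600 → 6692
→ [2263, 3287, 2997, 6692, 16311]
Total after period 3: 2263 + 3287 + 2997 + 6692 + 16311 = 31550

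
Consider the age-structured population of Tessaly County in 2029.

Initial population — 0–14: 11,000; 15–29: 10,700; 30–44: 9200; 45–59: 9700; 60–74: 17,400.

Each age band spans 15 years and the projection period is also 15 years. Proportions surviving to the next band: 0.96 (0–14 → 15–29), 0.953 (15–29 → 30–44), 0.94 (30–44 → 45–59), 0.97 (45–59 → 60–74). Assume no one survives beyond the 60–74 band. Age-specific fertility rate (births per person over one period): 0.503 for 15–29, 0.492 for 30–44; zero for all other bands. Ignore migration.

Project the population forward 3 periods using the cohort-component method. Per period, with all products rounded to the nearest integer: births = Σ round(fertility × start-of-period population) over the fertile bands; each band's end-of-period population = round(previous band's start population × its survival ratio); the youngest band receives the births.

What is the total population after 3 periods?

[period 1]
Births: 10700 * 0.503 = 5382 ; 9200 * 0.492 = 4526 — total 9908
15–29: 11000 * 0.96 = 10560
30–44: 10700 * 0.953 = 10197
45–59: 9200 * 0.94 = 8648
60–74: 9700 * 0.97 = 9409
Population now: 0–14=9908, 15–29=10560, 30–44=10197, 45–59=8648, 60–74=9409
[period 2]
Births: 10560 * 0.503 = 5312 ; 10197 * 0.492 = 5017 — total 10329
15–29: 9908 * 0.96 = 9512
30–44: 10560 * 0.953 = 10064
45–59: 10197 * 0.94 = 9585
60–74: 8648 * 0.97 = 8389
Population now: 0–14=10329, 15–29=9512, 30–44=10064, 45–59=9585, 60–74=8389
[period 3]
Births: 9512 * 0.503 = 4785 ; 10064 * 0.492 = 4951 — total 9736
15–29: 10329 * 0.96 = 9916
30–44: 9512 * 0.953 = 9065
45–59: 10064 * 0.94 = 9460
60–74: 9585 * 0.97 = 9297
Population now: 0–14=9736, 15–29=9916, 30–44=9065, 45–59=9460, 60–74=9297
Total after period 3: 9736 + 9916 + 9065 + 9460 + 9297 = 47474

47474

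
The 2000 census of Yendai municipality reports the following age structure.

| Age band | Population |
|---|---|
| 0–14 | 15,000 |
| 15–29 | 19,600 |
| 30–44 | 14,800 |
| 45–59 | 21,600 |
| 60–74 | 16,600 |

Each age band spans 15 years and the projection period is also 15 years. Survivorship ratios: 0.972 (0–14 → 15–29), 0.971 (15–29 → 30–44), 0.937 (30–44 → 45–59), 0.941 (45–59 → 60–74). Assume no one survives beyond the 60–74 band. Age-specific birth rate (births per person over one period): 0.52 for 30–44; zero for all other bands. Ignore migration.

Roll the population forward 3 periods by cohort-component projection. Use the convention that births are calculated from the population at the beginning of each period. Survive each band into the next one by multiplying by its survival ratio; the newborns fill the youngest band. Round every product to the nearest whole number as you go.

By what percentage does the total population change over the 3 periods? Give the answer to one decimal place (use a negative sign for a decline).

-38.0

— Period 1 —
Births: 14800 × 0.52 = 7696
15–29: 15000 × 0.972 = 14580
30–44: 19600 × 0.971 = 19032
45–59: 14800 × 0.937 = 13868
60–74: 21600 × 0.941 = 20326
End of period: [7696, 14580, 19032, 13868, 20326]
— Period 2 —
Births: 19032 × 0.52 = 9897
15–29: 7696 × 0.972 = 7481
30–44: 14580 × 0.971 = 14157
45–59: 19032 × 0.937 = 17833
60–74: 13868 × 0.941 = 13050
End of period: [9897, 7481, 14157, 17833, 13050]
— Period 3 —
Births: 14157 × 0.52 = 7362
15–29: 9897 × 0.972 = 9620
30–44: 7481 × 0.971 = 7264
45–59: 14157 × 0.937 = 13265
60–74: 17833 × 0.941 = 16781
End of period: [7362, 9620, 7264, 13265, 16781]
Total: 87600 → 54292; change = -33308; percentage change = -38.0%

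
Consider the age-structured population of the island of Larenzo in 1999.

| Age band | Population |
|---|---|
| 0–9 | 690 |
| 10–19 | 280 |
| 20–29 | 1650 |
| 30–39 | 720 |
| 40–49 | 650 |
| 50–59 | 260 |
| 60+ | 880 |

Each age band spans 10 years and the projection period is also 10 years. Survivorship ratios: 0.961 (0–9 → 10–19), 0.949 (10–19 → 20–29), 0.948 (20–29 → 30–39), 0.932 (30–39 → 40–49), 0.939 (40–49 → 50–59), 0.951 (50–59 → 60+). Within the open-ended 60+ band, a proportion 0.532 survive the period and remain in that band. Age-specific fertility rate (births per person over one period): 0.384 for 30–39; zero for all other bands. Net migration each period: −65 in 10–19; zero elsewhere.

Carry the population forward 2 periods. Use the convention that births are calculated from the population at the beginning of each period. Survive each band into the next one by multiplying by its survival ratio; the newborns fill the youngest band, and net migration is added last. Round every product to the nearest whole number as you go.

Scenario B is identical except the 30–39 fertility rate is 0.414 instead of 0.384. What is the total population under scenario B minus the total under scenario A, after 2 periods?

67

— Period 1 —
Births: 720 × 0.384 = 276
10–19: 690 × 0.961 = 663
20–29: 280 × 0.949 = 266
30–39: 1650 × 0.948 = 1564
40–49: 720 × 0.932 = 671
50–59: 650 × 0.939 = 610
60+: 260 × 0.951 + 880 × 0.532 = 247 + 468 = 715
Net migration: 10–19 − 65 → 598
End of period: [276, 598, 266, 1564, 671, 610, 715]
— Period 2 —
Births: 1564 × 0.384 = 601
10–19: 276 × 0.961 = 265
20–29: 598 × 0.949 = 568
30–39: 266 × 0.948 = 252
40–49: 1564 × 0.932 = 1458
50–59: 671 × 0.939 = 630
60+: 610 × 0.951 + 715 × 0.532 = 580 + 380 = 960
Net migration: 10–19 − 65 → 200
End of period: [601, 200, 568, 252, 1458, 630, 960]
Scenario A total after 2 periods: 4669
Scenario B projection —
— Period 1 —
Births: 720 × 0.414 = 298
10–19: 690 × 0.961 = 663
20–29: 280 × 0.949 = 266
30–39: 1650 × 0.948 = 1564
40–49: 720 × 0.932 = 671
50–59: 650 × 0.939 = 610
60+: 260 × 0.951 + 880 × 0.532 = 247 + 468 = 715
Net migration: 10–19 − 65 → 598
End of period: [298, 598, 266, 1564, 671, 610, 715]
— Period 2 —
Births: 1564 × 0.414 = 647
10–19: 298 × 0.961 = 286
20–29: 598 × 0.949 = 568
30–39: 266 × 0.948 = 252
40–49: 1564 × 0.932 = 1458
50–59: 671 × 0.939 = 630
60+: 610 × 0.951 + 715 × 0.532 = 580 + 380 = 960
Net migration: 10–19 − 65 → 221
End of period: [647, 221, 568, 252, 1458, 630, 960]
Scenario B total after 2 periods: 4736
Difference B − A = 4736 − 4669 = 67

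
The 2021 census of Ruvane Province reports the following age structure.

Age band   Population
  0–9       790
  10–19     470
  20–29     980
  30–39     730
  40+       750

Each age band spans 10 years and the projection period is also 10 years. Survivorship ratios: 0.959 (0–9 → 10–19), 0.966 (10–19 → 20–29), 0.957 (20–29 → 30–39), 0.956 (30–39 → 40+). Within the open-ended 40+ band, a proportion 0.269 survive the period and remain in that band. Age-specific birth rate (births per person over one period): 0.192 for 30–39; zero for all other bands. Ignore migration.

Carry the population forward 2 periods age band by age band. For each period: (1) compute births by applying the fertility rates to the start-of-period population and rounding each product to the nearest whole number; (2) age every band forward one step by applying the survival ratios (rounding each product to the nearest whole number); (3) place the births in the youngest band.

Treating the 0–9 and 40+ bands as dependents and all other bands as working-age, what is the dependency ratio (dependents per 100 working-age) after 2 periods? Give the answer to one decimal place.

101.5

(Bands numbered youngest = 1 to oldest = 5.)
After projecting period 1:
Births: 730 × 0.192 = 140
Band 2: 790 × 0.959 = 758
Band 3: 470 × 0.966 = 454
Band 4: 980 × 0.957 = 938
Band 5: 730 × 0.956 + 750 × 0.269 = 698 + 202 = 900
Population now: 0–9=140, 10–19=758, 20–29=454, 30–39=938, 40+=900
After projecting period 2:
Births: 938 × 0.192 = 180
Band 2: 140 × 0.959 = 134
Band 3: 758 × 0.966 = 732
Band 4: 454 × 0.957 = 434
Band 5: 938 × 0.956 + 900 × 0.269 = 897 + 242 = 1139
Population now: 0–9=180, 10–19=134, 20–29=732, 30–39=434, 40+=1139
Dependents (band 0–9 + band 40+) = 180 + 1139 = 1319; working-age = 1300; ratio = 1319/1300 × 100 = 101.5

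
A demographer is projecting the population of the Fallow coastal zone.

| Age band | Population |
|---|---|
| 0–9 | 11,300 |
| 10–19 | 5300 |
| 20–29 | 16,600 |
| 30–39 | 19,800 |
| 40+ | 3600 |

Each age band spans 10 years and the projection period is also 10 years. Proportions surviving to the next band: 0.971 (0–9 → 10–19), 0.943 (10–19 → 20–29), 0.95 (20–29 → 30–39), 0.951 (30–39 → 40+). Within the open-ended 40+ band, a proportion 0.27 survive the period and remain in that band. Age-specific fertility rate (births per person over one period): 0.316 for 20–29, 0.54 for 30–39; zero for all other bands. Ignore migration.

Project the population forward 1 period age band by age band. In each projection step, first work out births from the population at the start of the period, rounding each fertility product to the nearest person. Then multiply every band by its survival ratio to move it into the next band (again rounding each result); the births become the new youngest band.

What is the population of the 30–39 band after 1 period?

15770

Period 1.
Births: 16600 × 0.316 = 5246  |  19800 × 0.54 = 10692 → total 15938
10–19: 11300 × 0.971 = 10972
20–29: 5300 × 0.943 = 4998
30–39: 16600 × 0.95 = 15770
40+: 19800 × 0.951 + 3600 × 0.27 = 18830 + 972 = 19802
→ [15938, 10972, 4998, 15770, 19802]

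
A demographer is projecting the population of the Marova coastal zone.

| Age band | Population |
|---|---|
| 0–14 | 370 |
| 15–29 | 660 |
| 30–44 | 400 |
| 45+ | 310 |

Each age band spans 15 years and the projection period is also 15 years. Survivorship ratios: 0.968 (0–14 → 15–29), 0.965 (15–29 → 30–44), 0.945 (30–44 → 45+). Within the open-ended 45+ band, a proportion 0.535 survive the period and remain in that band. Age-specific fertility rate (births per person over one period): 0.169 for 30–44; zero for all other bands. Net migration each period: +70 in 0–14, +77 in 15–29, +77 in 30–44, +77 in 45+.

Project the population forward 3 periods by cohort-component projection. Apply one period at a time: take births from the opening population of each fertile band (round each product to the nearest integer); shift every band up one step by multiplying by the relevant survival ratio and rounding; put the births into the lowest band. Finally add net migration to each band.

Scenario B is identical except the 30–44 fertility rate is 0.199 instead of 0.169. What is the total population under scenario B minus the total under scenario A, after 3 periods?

Let band 1 be 0–14 through band 4 = 45+.
Period 1.
Births: 400 * 0.169 = 68
Band 2: 370 * 0.968 = 358
Band 3: 660 * 0.965 = 637
Band 4: 400 * 0.945 + 310 * 0.535 = 378 + 166 = 544
Net migration: Band 1 + 70 → 138; Band 2 + 77 → 435; Band 3 + 77 → 714; Band 4 + 77 → 621
Population now: 0–14=138, 15–29=435, 30–44=714, 45+=621
Period 2.
Births: 714 * 0.169 = 121
Band 2: 138 * 0.968 = 134
Band 3: 435 * 0.965 = 420
Band 4: 714 * 0.945 + 621 * 0.535 = 675 + 332 = 1007
Net migration: Band 1 + 70 → 191; Band 2 + 77 → 211; Band 3 + 77 → 497; Band 4 + 77 → 1084
Population now: 0–14=191, 15–29=211, 30–44=497, 45+=1084
Period 3.
Births: 497 * 0.169 = 84
Band 2: 191 * 0.968 = 185
Band 3: 211 * 0.965 = 204
Band 4: 497 * 0.945 + 1084 * 0.535 = 470 + 580 = 1050
Net migration: Band 1 + 70 → 154; Band 2 + 77 → 262; Band 3 + 77 → 281; Band 4 + 77 → 1127
Population now: 0–14=154, 15–29=262, 30–44=281, 45+=1127
Scenario A total after 3 periods: 1824
Scenario B projection —
Period 1.
Births: 400 * 0.199 = 80
Band 2: 370 * 0.968 = 358
Band 3: 660 * 0.965 = 637
Band 4: 400 * 0.945 + 310 * 0.535 = 378 + 166 = 544
Net migration: Band 1 + 70 → 150; Band 2 + 77 → 435; Band 3 + 77 → 714; Band 4 + 77 → 621
Population now: 0–14=150, 15–29=435, 30–44=714, 45+=621
Period 2.
Births: 714 * 0.199 = 142
Band 2: 150 * 0.968 = 145
Band 3: 435 * 0.965 = 420
Band 4: 714 * 0.945 + 621 * 0.535 = 675 + 332 = 1007
Net migration: Band 1 + 70 → 212; Band 2 + 77 → 222; Band 3 + 77 → 497; Band 4 + 77 → 1084
Population now: 0–14=212, 15–29=222, 30–44=497, 45+=1084
Period 3.
Births: 497 * 0.199 = 99
Band 2: 212 * 0.968 = 205
Band 3: 222 * 0.965 = 214
Band 4: 497 * 0.945 + 1084 * 0.535 = 470 + 580 = 1050
Net migration: Band 1 + 70 → 169; Band 2 + 77 → 282; Band 3 + 77 → 291; Band 4 + 77 → 1127
Population now: 0–14=169, 15–29=282, 30–44=291, 45+=1127
Scenario B total after 3 periods: 1869
Difference B − A = 1869 − 1824 = 45

45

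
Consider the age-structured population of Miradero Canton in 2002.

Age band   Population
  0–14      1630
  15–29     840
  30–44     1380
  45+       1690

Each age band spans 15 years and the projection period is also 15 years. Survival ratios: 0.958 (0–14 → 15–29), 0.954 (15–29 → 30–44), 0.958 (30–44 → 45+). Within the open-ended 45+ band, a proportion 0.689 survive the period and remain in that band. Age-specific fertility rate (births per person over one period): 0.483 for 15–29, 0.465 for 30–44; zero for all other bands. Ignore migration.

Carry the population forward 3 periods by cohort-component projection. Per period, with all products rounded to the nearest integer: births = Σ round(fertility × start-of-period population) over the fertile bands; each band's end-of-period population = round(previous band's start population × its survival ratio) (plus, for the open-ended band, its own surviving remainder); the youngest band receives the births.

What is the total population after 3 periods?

6351

Call the bands 1 to 4, youngest first.
Period 1:
Births: 840 * 0.483 = 406  |  1380 * 0.465 = 642 → total 1048
Band 2: 1630 * 0.958 = 1562
Band 3: 840 * 0.954 = 801
Band 4: 1380 * 0.958 + 1690 * 0.689 = 1322 + 1164 = 2486
Population now: 0–14=1048, 15–29=1562, 30–44=801, 45+=2486
Period 2:
Births: 1562 * 0.483 = 754  |  801 * 0.465 = 372 → total 1126
Band 2: 1048 * 0.958 = 1004
Band 3: 1562 * 0.954 = 1490
Band 4: 801 * 0.958 + 2486 * 0.689 = 767 + 1713 = 2480
Population now: 0–14=1126, 15–29=1004, 30–44=1490, 45+=2480
Period 3:
Births: 1004 * 0.483 = 485  |  1490 * 0.465 = 693 → total 1178
Band 2: 1126 * 0.958 = 1079
Band 3: 1004 * 0.954 = 958
Band 4: 1490 * 0.958 + 2480 * 0.689 = 1427 + 1709 = 3136
Population now: 0–14=1178, 15–29=1079, 30–44=958, 45+=3136
Total after period 3: 1178 + 1079 + 958 + 3136 = 6351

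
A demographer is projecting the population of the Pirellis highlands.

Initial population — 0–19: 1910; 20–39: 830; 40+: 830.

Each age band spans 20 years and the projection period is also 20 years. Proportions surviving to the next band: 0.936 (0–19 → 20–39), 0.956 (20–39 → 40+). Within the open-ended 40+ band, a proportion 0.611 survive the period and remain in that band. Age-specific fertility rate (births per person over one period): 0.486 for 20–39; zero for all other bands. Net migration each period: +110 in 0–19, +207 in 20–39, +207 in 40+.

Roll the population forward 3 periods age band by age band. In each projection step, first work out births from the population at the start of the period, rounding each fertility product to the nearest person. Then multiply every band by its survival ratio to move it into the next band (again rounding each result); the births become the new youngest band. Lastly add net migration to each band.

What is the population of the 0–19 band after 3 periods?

Call the bands 1 to 3, youngest first.
Period 1:
Births: 830 * 0.486 = 403
Band 2: 1910 * 0.936 = 1788
Band 3: 830 * 0.956 + 830 * 0.611 = 793 + 507 = 1300
Net migration: Band 1 + 110 → 513; Band 2 + 207 → 1995; Band 3 + 207 → 1507
End of period: [513, 1995, 1507]
Period 2:
Births: 1995 * 0.486 = 970
Band 2: 513 * 0.936 = 480
Band 3: 1995 * 0.956 + 1507 * 0.611 = 1907 + 921 = 2828
Net migration: Band 1 + 110 → 1080; Band 2 + 207 → 687; Band 3 + 207 → 3035
End of period: [1080, 687, 3035]
Period 3:
Births: 687 * 0.486 = 334
Band 2: 1080 * 0.936 = 1011
Band 3: 687 * 0.956 + 3035 * 0.611 = 657 + 1854 = 2511
Net migration: Band 1 + 110 → 444; Band 2 + 207 → 1218; Band 3 + 207 → 2718
End of period: [444, 1218, 2718]

444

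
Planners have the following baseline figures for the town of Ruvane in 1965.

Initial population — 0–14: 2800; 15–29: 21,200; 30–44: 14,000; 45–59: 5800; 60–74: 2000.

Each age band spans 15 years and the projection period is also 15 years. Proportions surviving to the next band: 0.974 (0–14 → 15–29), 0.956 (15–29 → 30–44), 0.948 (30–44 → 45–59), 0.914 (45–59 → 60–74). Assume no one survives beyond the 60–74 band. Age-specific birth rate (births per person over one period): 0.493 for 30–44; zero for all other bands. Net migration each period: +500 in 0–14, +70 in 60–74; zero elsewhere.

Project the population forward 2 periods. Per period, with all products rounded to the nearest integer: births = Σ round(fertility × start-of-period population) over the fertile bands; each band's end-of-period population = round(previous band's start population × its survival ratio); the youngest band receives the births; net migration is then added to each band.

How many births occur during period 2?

Call the bands 1 to 5, youngest first.
After projecting period 1:
Births: 14000 × 0.493 = 6902
Band 2: 2800 × 0.974 = 2727
Band 3: 21200 × 0.956 = 20267
Band 4: 14000 × 0.948 = 13272
Band 5: 5800 × 0.914 = 5301
Net migration: Band 1 + 500 → 7402; Band 5 + 70 → 5371
Population now: 0–14=7402, 15–29=2727, 30–44=20267, 45–59=13272, 60–74=5371
After projecting period 2:
Births: 20267 × 0.493 = 9992
Band 2: 7402 × 0.974 = 7210
Band 3: 2727 × 0.956 = 2607
Band 4: 20267 × 0.948 = 19213
Band 5: 13272 × 0.914 = 12131
Net migration: Band 1 + 500 → 10492; Band 5 + 70 → 12201
Population now: 0–14=10492, 15–29=7210, 30–44=2607, 45–59=19213, 60–74=12201

9992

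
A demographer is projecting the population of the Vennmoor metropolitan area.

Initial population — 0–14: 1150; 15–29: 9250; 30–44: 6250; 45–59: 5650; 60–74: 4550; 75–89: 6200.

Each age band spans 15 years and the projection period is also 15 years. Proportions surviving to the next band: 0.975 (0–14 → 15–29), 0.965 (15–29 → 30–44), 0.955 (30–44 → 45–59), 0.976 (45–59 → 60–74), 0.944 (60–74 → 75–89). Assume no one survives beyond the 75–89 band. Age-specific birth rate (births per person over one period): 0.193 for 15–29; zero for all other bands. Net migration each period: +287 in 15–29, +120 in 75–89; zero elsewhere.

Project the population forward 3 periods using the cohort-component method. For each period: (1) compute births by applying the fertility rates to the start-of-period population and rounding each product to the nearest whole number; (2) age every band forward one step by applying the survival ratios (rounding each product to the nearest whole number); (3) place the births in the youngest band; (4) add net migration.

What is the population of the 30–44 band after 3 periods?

1956

Period 1.
Births: 9250 * 0.193 = 1785
15–29: 1150 * 0.975 = 1121
30–44: 9250 * 0.965 = 8926
45–59: 6250 * 0.955 = 5969
60–74: 5650 * 0.976 = 5514
75–89: 4550 * 0.944 = 4295
Net migration: 15–29 + 287 → 1408; 75–89 + 120 → 4415
→ [1785, 1408, 8926, 5969, 5514, 4415]
Period 2.
Births: 1408 * 0.193 = 272
15–29: 1785 * 0.975 = 1740
30–44: 1408 * 0.965 = 1359
45–59: 8926 * 0.955 = 8524
60–74: 5969 * 0.976 = 5826
75–89: 5514 * 0.944 = 5205
Net migration: 15–29 + 287 → 2027; 75–89 + 120 → 5325
→ [272, 2027, 1359, 8524, 5826, 5325]
Period 3.
Births: 2027 * 0.193 = 391
15–29: 272 * 0.975 = 265
30–44: 2027 * 0.965 = 1956
45–59: 1359 * 0.955 = 1298
60–74: 8524 * 0.976 = 8319
75–89: 5826 * 0.944 = 5500
Net migration: 15–29 + 287 → 552; 75–89 + 120 → 5620
→ [391, 552, 1956, 1298, 8319, 5620]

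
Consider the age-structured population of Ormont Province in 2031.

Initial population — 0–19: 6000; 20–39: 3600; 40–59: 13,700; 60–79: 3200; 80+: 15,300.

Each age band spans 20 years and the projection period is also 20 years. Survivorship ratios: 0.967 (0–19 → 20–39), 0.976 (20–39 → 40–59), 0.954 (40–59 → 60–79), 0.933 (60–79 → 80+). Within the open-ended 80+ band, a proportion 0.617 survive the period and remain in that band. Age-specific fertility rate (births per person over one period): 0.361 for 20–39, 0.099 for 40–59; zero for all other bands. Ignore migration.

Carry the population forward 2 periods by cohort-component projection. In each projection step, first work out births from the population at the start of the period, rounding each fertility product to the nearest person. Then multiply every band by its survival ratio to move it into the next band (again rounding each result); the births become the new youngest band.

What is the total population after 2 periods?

Numbering the bands 1..5 from youngest to oldest:
— Period 1 —
Births: 3600 × 0.361 = 1300  |  13700 × 0.099 = 1356 — total 2656
Band 2: 6000 × 0.967 = 5802
Band 3: 3600 × 0.976 = 3514
Band 4: 13700 × 0.954 = 13070
Band 5: 3200 × 0.933 + 15300 × 0.617 = 2986 + 9440 = 12426
Giving 2656 / 5802 / 3514 / 13070 / 12426.
— Period 2 —
Births: 5802 × 0.361 = 2095  |  3514 × 0.099 = 348 — total 2443
Band 2: 2656 × 0.967 = 2568
Band 3: 5802 × 0.976 = 5663
Band 4: 3514 × 0.954 = 3352
Band 5: 13070 × 0.933 + 12426 × 0.617 = 12194 + 7667 = 19861
Giving 2443 / 2568 / 5663 / 3352 / 19861.
Total after period 2: 2443 + 2568 + 5663 + 3352 + 19861 = 33887

33887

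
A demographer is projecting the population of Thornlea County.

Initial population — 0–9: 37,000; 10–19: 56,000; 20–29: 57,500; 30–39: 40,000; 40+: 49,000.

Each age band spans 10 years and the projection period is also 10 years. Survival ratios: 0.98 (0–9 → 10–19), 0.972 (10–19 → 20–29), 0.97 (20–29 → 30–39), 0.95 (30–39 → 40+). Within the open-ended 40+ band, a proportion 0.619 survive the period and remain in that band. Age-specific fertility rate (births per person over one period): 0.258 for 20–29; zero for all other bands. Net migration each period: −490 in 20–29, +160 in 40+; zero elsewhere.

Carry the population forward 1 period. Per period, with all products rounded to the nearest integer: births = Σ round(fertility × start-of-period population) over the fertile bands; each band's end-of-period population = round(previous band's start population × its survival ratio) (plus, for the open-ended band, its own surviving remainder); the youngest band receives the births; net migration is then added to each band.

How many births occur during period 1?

Call the bands 1 to 5, youngest first.
— Period 1 —
Births: 57500 × 0.258 = 14835
Band 2: 37000 × 0.98 = 36260
Band 3: 56000 × 0.972 = 54432
Band 4: 57500 × 0.97 = 55775
Band 5: 40000 × 0.95 + 49000 × 0.619 = 38000 + 30331 = 68331
Net migration: Band 3 − 490 → 53942; Band 5 + 160 → 68491
Giving 14835 / 36260 / 53942 / 55775 / 68491.

14835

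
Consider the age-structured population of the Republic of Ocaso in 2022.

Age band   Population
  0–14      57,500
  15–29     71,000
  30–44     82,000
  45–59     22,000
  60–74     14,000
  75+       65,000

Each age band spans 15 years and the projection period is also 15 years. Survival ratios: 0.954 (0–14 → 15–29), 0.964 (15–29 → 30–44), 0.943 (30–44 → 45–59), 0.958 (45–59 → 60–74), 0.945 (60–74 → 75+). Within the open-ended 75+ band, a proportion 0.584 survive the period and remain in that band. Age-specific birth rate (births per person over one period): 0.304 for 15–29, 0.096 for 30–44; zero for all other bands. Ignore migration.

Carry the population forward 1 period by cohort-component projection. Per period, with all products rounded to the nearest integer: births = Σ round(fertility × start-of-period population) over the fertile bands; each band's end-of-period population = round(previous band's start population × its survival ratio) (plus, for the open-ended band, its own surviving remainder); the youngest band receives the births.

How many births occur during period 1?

29456

— Period 1 —
Births: 71000 × 0.304 = 21584  |  82000 × 0.096 = 7872 — total 29456
15–29: 57500 × 0.954 = 54855
30–44: 71000 × 0.964 = 68444
45–59: 82000 × 0.943 = 77326
60–74: 22000 × 0.958 = 21076
75+: 14000 × 0.945 + 65000 × 0.584 = 13230 + 37960 = 51190
→ [29456, 54855, 68444, 77326, 21076, 51190]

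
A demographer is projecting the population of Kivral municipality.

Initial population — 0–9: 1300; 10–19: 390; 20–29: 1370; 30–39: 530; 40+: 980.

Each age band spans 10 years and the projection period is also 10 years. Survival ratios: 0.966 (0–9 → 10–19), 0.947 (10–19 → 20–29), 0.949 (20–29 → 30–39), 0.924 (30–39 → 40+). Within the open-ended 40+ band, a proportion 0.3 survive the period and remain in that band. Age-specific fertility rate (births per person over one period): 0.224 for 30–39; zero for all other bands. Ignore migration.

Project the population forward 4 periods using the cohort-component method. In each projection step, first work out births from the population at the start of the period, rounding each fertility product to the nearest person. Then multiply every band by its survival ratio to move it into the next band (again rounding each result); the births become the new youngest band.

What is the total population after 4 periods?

[period 1]
Births: 530 × 0.224 = 119
10–19: 1300 × 0.966 = 1256
20–29: 390 × 0.947 = 369
30–39: 1370 × 0.949 = 1300
40+: 530 × 0.924 + 980 × 0.3 = 490 + 294 = 784
End of period: [119, 1256, 369, 1300, 784]
[period 2]
Births: 1300 × 0.224 = 291
10–19: 119 × 0.966 = 115
20–29: 1256 × 0.947 = 1189
30–39: 369 × 0.949 = 350
40+: 1300 × 0.924 + 784 × 0.3 = 1201 + 235 = 1436
End of period: [291, 115, 1189, 350, 1436]
[period 3]
Births: 350 × 0.224 = 78
10–19: 291 × 0.966 = 281
20–29: 115 × 0.947 = 109
30–39: 1189 × 0.949 = 1128
40+: 350 × 0.924 + 1436 × 0.3 = 323 + 431 = 754
End of period: [78, 281, 109, 1128, 754]
[period 4]
Births: 1128 × 0.224 = 253
10–19: 78 × 0.966 = 75
20–29: 281 × 0.947 = 266
30–39: 109 × 0.949 = 103
40+: 1128 × 0.924 + 754 × 0.3 = 1042 + 226 = 1268
End of period: [253, 75, 266, 103, 1268]
Total after period 4: 253 + 75 + 266 + 103 + 1268 = 1965

1965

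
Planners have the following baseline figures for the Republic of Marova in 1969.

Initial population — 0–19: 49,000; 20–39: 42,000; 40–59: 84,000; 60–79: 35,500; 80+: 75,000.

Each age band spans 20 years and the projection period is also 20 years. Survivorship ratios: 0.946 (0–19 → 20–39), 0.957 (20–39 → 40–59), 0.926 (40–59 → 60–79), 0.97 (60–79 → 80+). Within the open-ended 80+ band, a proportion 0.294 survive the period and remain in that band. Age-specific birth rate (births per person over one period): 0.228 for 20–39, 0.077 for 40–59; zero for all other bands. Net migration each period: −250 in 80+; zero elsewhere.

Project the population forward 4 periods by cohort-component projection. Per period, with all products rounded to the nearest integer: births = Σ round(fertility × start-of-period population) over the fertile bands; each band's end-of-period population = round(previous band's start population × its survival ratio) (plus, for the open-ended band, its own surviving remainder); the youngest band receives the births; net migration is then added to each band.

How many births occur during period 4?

Period 1:
Births: 42000 * 0.228 = 9576, 84000 * 0.077 = 6468 ⇒ total 16044
20–39: 49000 * 0.946 = 46354
40–59: 42000 * 0.957 = 40194
60–79: 84000 * 0.926 = 77784
80+: 35500 * 0.97 + 75000 * 0.294 = 34435 + 22050 = 56485
Net migration: 80+ − 250 → 56235
Giving 16044 / 46354 / 40194 / 77784 / 56235.
Period 2:
Births: 46354 * 0.228 = 10569, 40194 * 0.077 = 3095 ⇒ total 13664
20–39: 16044 * 0.946 = 15178
40–59: 46354 * 0.957 = 44361
60–79: 40194 * 0.926 = 37220
80+: 77784 * 0.97 + 56235 * 0.294 = 75450 + 16533 = 91983
Net migration: 80+ − 250 → 91733
Giving 13664 / 15178 / 44361 / 37220 / 91733.
Period 3:
Births: 15178 * 0.228 = 3461, 44361 * 0.077 = 3416 ⇒ total 6877
20–39: 13664 * 0.946 = 12926
40–59: 15178 * 0.957 = 14525
60–79: 44361 * 0.926 = 41078
80+: 37220 * 0.97 + 91733 * 0.294 = 36103 + 26970 = 63073
Net migration: 80+ − 250 → 62823
Giving 6877 / 12926 / 14525 / 41078 / 62823.
Period 4:
Births: 12926 * 0.228 = 2947, 14525 * 0.077 = 1118 ⇒ total 4065
20–39: 6877 * 0.946 = 6506
40–59: 12926 * 0.957 = 12370
60–79: 14525 * 0.926 = 13450
80+: 41078 * 0.97 + 62823 * 0.294 = 39846 + 18470 = 58316
Net migration: 80+ − 250 → 58066
Giving 4065 / 6506 / 12370 / 13450 / 58066.

4065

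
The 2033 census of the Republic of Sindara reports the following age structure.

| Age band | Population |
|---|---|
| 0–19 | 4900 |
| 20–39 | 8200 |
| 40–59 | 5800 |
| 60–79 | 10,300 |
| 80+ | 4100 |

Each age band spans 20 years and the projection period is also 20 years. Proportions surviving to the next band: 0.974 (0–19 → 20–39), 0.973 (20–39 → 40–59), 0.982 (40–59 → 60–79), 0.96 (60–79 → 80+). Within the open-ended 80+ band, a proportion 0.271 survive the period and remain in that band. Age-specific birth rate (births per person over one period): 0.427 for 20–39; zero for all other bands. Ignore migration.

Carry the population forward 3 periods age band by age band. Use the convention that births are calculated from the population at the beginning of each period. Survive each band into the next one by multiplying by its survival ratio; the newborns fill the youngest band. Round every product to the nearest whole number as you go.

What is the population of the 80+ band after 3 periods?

9812

Call the bands 1 to 5, youngest first.
Period 1.
Births: 8200 × 0.427 = 3501
Band 2: 4900 × 0.974 = 4773
Band 3: 8200 × 0.973 = 7979
Band 4: 5800 × 0.982 = 5696
Band 5: 10300 × 0.96 + 4100 × 0.271 = 9888 + 1111 = 10999
Giving 3501 / 4773 / 7979 / 5696 / 10999.
Period 2.
Births: 4773 × 0.427 = 2038
Band 2: 3501 × 0.974 = 3410
Band 3: 4773 × 0.973 = 4644
Band 4: 7979 × 0.982 = 7835
Band 5: 5696 × 0.96 + 10999 × 0.271 = 5468 + 2981 = 8449
Giving 2038 / 3410 / 4644 / 7835 / 8449.
Period 3.
Births: 3410 × 0.427 = 1456
Band 2: 2038 × 0.974 = 1985
Band 3: 3410 × 0.973 = 3318
Band 4: 4644 × 0.982 = 4560
Band 5: 7835 × 0.96 + 8449 × 0.271 = 7522 + 2290 = 9812
Giving 1456 / 1985 / 3318 / 4560 / 9812.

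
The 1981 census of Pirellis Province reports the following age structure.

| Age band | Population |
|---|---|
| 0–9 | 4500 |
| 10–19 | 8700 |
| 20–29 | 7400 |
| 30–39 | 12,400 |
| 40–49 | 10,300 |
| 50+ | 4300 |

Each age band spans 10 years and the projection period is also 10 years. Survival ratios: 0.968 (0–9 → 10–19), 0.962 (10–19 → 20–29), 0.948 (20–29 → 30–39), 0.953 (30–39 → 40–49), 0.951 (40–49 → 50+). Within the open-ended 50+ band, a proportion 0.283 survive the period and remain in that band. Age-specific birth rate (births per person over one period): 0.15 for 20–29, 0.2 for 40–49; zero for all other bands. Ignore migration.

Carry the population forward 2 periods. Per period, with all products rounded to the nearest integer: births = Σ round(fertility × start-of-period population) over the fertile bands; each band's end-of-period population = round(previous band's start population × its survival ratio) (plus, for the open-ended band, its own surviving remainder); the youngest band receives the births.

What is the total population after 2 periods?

(Groups numbered youngest = 1 to oldest = 6.)
After projecting period 1:
Births: 7400 * 0.15 = 1110  |  10300 * 0.2 = 2060 — total 3170
Group 2: 4500 * 0.968 = 4356
Group 3: 8700 * 0.962 = 8369
Group 4: 7400 * 0.948 = 7015
Group 5: 12400 * 0.953 = 11817
Group 6: 10300 * 0.951 + 4300 * 0.283 = 9795 + 1217 = 11012
→ [3170, 4356, 8369, 7015, 11817, 11012]
After projecting period 2:
Births: 8369 * 0.15 = 1255  |  11817 * 0.2 = 2363 — total 3618
Group 2: 3170 * 0.968 = 3069
Group 3: 4356 * 0.962 = 4190
Group 4: 8369 * 0.948 = 7934
Group 5: 7015 * 0.953 = 6685
Group 6: 11817 * 0.951 + 11012 * 0.283 = 11238 + 3116 = 14354
→ [3618, 3069, 4190, 7934, 6685, 14354]
Total after period 2: 3618 + 3069 + 4190 + 7934 + 6685 + 14354 = 39850

39850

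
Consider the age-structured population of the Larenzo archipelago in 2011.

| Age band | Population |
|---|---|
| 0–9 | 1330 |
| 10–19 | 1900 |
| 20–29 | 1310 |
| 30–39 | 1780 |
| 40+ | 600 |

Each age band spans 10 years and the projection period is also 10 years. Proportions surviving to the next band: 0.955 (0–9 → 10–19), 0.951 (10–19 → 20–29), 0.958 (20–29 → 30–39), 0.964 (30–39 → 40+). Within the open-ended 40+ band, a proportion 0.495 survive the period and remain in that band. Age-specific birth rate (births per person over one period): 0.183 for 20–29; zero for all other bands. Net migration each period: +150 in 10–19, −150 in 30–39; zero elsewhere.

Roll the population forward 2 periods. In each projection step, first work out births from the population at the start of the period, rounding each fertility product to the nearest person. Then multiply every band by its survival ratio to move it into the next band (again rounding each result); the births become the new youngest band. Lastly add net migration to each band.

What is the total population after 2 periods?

5702

[period 1]
Births: 1310 × 0.183 = 240
10–19: 1330 × 0.955 = 1270
20–29: 1900 × 0.951 = 1807
30–39: 1310 × 0.958 = 1255
40+: 1780 × 0.964 + 600 × 0.495 = 1716 + 297 = 2013
Net migration: 10–19 + 150 → 1420; 30–39 − 150 → 1105
Population now: 0–9=240, 10–19=1420, 20–29=1807, 30–39=1105, 40+=2013
[period 2]
Births: 1807 × 0.183 = 331
10–19: 240 × 0.955 = 229
20–29: 1420 × 0.951 = 1350
30–39: 1807 × 0.958 = 1731
40+: 1105 × 0.964 + 2013 × 0.495 = 1065 + 996 = 2061
Net migration: 10–19 + 150 → 379; 30–39 − 150 → 1581
Population now: 0–9=331, 10–19=379, 20–29=1350, 30–39=1581, 40+=2061
Total after period 2: 331 + 379 + 1350 + 1581 + 2061 = 5702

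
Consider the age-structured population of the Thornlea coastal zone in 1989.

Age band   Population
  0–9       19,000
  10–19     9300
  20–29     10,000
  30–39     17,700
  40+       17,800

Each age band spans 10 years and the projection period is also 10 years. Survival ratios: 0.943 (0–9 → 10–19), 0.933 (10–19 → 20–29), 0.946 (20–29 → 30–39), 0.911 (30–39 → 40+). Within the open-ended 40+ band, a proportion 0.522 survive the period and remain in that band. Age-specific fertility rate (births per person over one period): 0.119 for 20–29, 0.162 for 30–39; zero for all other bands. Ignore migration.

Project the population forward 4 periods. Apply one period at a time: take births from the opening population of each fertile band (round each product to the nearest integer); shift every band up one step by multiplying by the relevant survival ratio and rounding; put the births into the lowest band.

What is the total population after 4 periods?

(Bands numbered youngest = 1 to oldest = 5.)
Period 1:
Births: 10000 * 0.119 = 1190 ; 17700 * 0.162 = 2867 ⇒ total 4057
Band 2: 19000 * 0.943 = 17917
Band 3: 9300 * 0.933 = 8677
Band 4: 10000 * 0.946 = 9460
Band 5: 17700 * 0.911 + 17800 * 0.522 = 16125 + 9292 = 25417
End of period: [4057, 17917, 8677, 9460, 25417]
Period 2:
Births: 8677 * 0.119 = 1033 ; 9460 * 0.162 = 1533 ⇒ total 2566
Band 2: 4057 * 0.943 = 3826
Band 3: 17917 * 0.933 = 16717
Band 4: 8677 * 0.946 = 8208
Band 5: 9460 * 0.911 + 25417 * 0.522 = 8618 + 13268 = 21886
End of period: [2566, 3826, 16717, 8208, 21886]
Period 3:
Births: 16717 * 0.119 = 1989 ; 8208 * 0.162 = 1330 ⇒ total 3319
Band 2: 2566 * 0.943 = 2420
Band 3: 3826 * 0.933 = 3570
Band 4: 16717 * 0.946 = 15814
Band 5: 8208 * 0.911 + 21886 * 0.522 = 7477 + 11424 = 18901
End of period: [3319, 2420, 3570, 15814, 18901]
Period 4:
Births: 3570 * 0.119 = 425 ; 15814 * 0.162 = 2562 ⇒ total 2987
Band 2: 3319 * 0.943 = 3130
Band 3: 2420 * 0.933 = 2258
Band 4: 3570 * 0.946 = 3377
Band 5: 15814 * 0.911 + 18901 * 0.522 = 14407 + 9866 = 24273
End of period: [2987, 3130, 2258, 3377, 24273]
Total after period 4: 2987 + 3130 + 2258 + 3377 + 24273 = 36025

36025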